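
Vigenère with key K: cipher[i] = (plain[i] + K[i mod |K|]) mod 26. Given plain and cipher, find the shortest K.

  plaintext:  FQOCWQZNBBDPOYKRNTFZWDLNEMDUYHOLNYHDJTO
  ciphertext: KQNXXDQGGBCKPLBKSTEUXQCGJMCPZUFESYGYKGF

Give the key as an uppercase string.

  i= 0: K-F =  5 → F
  i= 1: Q-Q =  0 → A
  i= 2: N-O = 25 → Z
  i= 3: X-C = 21 → V
  i= 4: X-W =  1 → B
  i= 5: D-Q = 13 → N
  i= 6: Q-Z = 17 → R
  i= 7: G-N = 19 → T
  i= 8: G-B =  5 → F
  i= 9: B-B =  0 → A
  i=10: C-D = 25 → Z
  i=11: K-P = 21 → V
  i=12: P-O =  1 → B
  i=13: L-Y = 13 → N
  i=14: B-K = 17 → R
  i=15: K-R = 19 → T
  i=16: S-N =  5 → F
  i=17: T-T =  0 → A
  i=18: E-F = 25 → Z
  i=19: U-Z = 21 → V
  i=20: X-W =  1 → B
  i=21: Q-D = 13 → N
  i=22: C-L = 17 → R
  i=23: G-N = 19 → T
  i=24: J-E =  5 → F
  i=25: M-M =  0 → A
  i=26: C-D = 25 → Z
  i=27: P-U = 21 → V
  i=28: Z-Y =  1 → B
  i=29: U-H = 13 → N
  i=30: F-O = 17 → R
  i=31: E-L = 19 → T
  i=32: S-N =  5 → F
  i=33: Y-Y =  0 → A
  i=34: G-H = 25 → Z
  i=35: Y-D = 21 → V
  i=36: K-J =  1 → B
  i=37: G-T = 13 → N
  i=38: F-O = 17 → R
  shifts repeat with period 8: FAZVBNRT

FAZVBNRT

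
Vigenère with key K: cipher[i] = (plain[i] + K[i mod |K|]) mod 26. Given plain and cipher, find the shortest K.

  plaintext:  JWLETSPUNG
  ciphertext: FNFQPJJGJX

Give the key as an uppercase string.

  i= 0: F-J = 22 → W
  i= 1: N-W = 17 → R
  i= 2: F-L = 20 → U
  i= 3: Q-E = 12 → M
  i= 4: P-T = 22 → W
  i= 5: J-S = 17 → R
  i= 6: J-P = 20 → U
  i= 7: G-U = 12 → M
  i= 8: J-N = 22 → W
  i= 9: X-G = 17 → R
  shifts repeat with period 4: WRUM

WRUM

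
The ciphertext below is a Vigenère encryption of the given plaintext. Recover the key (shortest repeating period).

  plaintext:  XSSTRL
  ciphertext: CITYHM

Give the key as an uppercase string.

FQB

  i= 0: C-X =  5 → F
  i= 1: I-S = 16 → Q
  i= 2: T-S =  1 → B
  i= 3: Y-T =  5 → F
  i= 4: H-R = 16 → Q
  i= 5: M-L =  1 → B
  shifts repeat with period 3: FQB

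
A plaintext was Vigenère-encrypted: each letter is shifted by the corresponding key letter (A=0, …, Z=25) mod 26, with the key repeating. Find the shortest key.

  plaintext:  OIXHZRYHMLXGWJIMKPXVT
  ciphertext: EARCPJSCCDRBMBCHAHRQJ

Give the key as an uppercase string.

  i= 0: E-O = 16 → Q
  i= 1: A-I = 18 → S
  i= 2: R-X = 20 → U
  i= 3: C-H = 21 → V
  i= 4: P-Z = 16 → Q
  i= 5: J-R = 18 → S
  i= 6: S-Y = 20 → U
  i= 7: C-H = 21 → V
  i= 8: C-M = 16 → Q
  i= 9: D-L = 18 → S
  i=10: R-X = 20 → U
  i=11: B-G = 21 → V
  i=12: M-W = 16 → Q
  i=13: B-J = 18 → S
  i=14: C-I = 20 → U
  i=15: H-M = 21 → V
  i=16: A-K = 16 → Q
  i=17: H-P = 18 → S
  i=18: R-X = 20 → U
  i=19: Q-V = 21 → V
  i=20: J-T = 16 → Q
  shifts repeat with period 4: QSUV

QSUV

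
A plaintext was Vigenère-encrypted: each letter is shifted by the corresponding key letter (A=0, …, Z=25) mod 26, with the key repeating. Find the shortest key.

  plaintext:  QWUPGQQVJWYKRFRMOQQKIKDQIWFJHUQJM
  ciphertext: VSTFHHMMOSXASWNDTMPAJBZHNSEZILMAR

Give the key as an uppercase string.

  i= 0: V-Q =  5 → F
  i= 1: S-W = 22 → W
  i= 2: T-U = 25 → Z
  i= 3: F-P = 16 → Q
  i= 4: H-G =  1 → B
  i= 5: H-Q = 17 → R
  i= 6: M-Q = 22 → W
  i= 7: M-V = 17 → R
  i= 8: O-J =  5 → F
  i= 9: S-W = 22 → W
  i=10: X-Y = 25 → Z
  i=11: A-K = 16 → Q
  i=12: S-R =  1 → B
  i=13: W-F = 17 → R
  i=14: N-R = 22 → W
  i=15: D-M = 17 → R
  i=16: T-O =  5 → F
  i=17: M-Q = 22 → W
  i=18: P-Q = 25 → Z
  i=19: A-K = 16 → Q
  i=20: J-I =  1 → B
  i=21: B-K = 17 → R
  i=22: Z-D = 22 → W
  i=23: H-Q = 17 → R
  i=24: N-I =  5 → F
  i=25: S-W = 22 → W
  i=26: E-F = 25 → Z
  i=27: Z-J = 16 → Q
  i=28: I-H =  1 → B
  i=29: L-U = 17 → R
  i=30: M-Q = 22 → W
  i=31: A-J = 17 → R
  i=32: R-M =  5 → F
  shifts repeat with period 8: FWZQBRWR

FWZQBRWR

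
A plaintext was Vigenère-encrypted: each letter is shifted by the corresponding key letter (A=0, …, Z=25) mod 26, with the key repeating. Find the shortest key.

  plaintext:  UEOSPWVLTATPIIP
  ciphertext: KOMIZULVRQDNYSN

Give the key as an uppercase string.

QKY

  i= 0: K-U = 16 → Q
  i= 1: O-E = 10 → K
  i= 2: M-O = 24 → Y
  i= 3: I-S = 16 → Q
  i= 4: Z-P = 10 → K
  i= 5: U-W = 24 → Y
  i= 6: L-V = 16 → Q
  i= 7: V-L = 10 → K
  i= 8: R-T = 24 → Y
  i= 9: Q-A = 16 → Q
  i=10: D-T = 10 → K
  i=11: N-P = 24 → Y
  i=12: Y-I = 16 → Q
  i=13: S-I = 10 → K
  i=14: N-P = 24 → Y
  shifts repeat with period 3: QKY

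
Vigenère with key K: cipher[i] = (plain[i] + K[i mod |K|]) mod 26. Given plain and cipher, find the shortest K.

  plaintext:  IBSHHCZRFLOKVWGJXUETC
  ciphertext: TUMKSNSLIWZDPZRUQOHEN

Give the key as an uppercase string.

LTUDL

  i= 0: T-I = 11 → L
  i= 1: U-B = 19 → T
  i= 2: M-S = 20 → U
  i= 3: K-H =  3 → D
  i= 4: S-H = 11 → L
  i= 5: N-C = 11 → L
  i= 6: S-Z = 19 → T
  i= 7: L-R = 20 → U
  i= 8: I-F =  3 → D
  i= 9: W-L = 11 → L
  i=10: Z-O = 11 → L
  i=11: D-K = 19 → T
  i=12: P-V = 20 → U
  i=13: Z-W =  3 → D
  i=14: R-G = 11 → L
  i=15: U-J = 11 → L
  i=16: Q-X = 19 → T
  i=17: O-U = 20 → U
  i=18: H-E =  3 → D
  i=19: E-T = 11 → L
  i=20: N-C = 11 → L
  shifts repeat with period 5: LTUDL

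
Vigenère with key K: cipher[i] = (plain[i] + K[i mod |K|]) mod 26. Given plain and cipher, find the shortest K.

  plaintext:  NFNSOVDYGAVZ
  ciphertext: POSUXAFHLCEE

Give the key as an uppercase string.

CJF

  i= 0: P-N =  2 → C
  i= 1: O-F =  9 → J
  i= 2: S-N =  5 → F
  i= 3: U-S =  2 → C
  i= 4: X-O =  9 → J
  i= 5: A-V =  5 → F
  i= 6: F-D =  2 → C
  i= 7: H-Y =  9 → J
  i= 8: L-G =  5 → F
  i= 9: C-A =  2 → C
  i=10: E-V =  9 → J
  i=11: E-Z =  5 → F
  shifts repeat with period 3: CJF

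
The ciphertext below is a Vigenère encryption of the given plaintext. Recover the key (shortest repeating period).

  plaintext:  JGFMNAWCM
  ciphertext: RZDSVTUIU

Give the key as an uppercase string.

  i= 0: R-J =  8 → I
  i= 1: Z-G = 19 → T
  i= 2: D-F = 24 → Y
  i= 3: S-M =  6 → G
  i= 4: V-N =  8 → I
  i= 5: T-A = 19 → T
  i= 6: U-W = 24 → Y
  i= 7: I-C =  6 → G
  i= 8: U-M =  8 → I
  shifts repeat with period 4: ITYG

ITYG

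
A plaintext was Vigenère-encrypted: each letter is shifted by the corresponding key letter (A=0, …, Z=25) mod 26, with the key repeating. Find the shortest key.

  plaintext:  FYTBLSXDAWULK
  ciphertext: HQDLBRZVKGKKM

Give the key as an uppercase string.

CSKKQZ

  i= 0: H-F =  2 → C
  i= 1: Q-Y = 18 → S
  i= 2: D-T = 10 → K
  i= 3: L-B = 10 → K
  i= 4: B-L = 16 → Q
  i= 5: R-S = 25 → Z
  i= 6: Z-X =  2 → C
  i= 7: V-D = 18 → S
  i= 8: K-A = 10 → K
  i= 9: G-W = 10 → K
  i=10: K-U = 16 → Q
  i=11: K-L = 25 → Z
  i=12: M-K =  2 → C
  shifts repeat with period 6: CSKKQZ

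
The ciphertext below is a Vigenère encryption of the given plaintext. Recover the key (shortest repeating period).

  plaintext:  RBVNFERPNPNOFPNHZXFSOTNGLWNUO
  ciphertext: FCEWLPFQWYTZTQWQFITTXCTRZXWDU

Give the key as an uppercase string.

OBJJGL

  i= 0: F-R = 14 → O
  i= 1: C-B =  1 → B
  i= 2: E-V =  9 → J
  i= 3: W-N =  9 → J
  i= 4: L-F =  6 → G
  i= 5: P-E = 11 → L
  i= 6: F-R = 14 → O
  i= 7: Q-P =  1 → B
  i= 8: W-N =  9 → J
  i= 9: Y-P =  9 → J
  i=10: T-N =  6 → G
  i=11: Z-O = 11 → L
  i=12: T-F = 14 → O
  i=13: Q-P =  1 → B
  i=14: W-N =  9 → J
  i=15: Q-H =  9 → J
  i=16: F-Z =  6 → G
  i=17: I-X = 11 → L
  i=18: T-F = 14 → O
  i=19: T-S =  1 → B
  i=20: X-O =  9 → J
  i=21: C-T =  9 → J
  i=22: T-N =  6 → G
  i=23: R-G = 11 → L
  i=24: Z-L = 14 → O
  i=25: X-W =  1 → B
  i=26: W-N =  9 → J
  i=27: D-U =  9 → J
  i=28: U-O =  6 → G
  shifts repeat with period 6: OBJJGL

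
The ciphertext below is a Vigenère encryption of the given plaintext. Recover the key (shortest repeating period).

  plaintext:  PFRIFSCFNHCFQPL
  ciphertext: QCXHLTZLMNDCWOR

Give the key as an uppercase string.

BXGZG

  i= 0: Q-P =  1 → B
  i= 1: C-F = 23 → X
  i= 2: X-R =  6 → G
  i= 3: H-I = 25 → Z
  i= 4: L-F =  6 → G
  i= 5: T-S =  1 → B
  i= 6: Z-C = 23 → X
  i= 7: L-F =  6 → G
  i= 8: M-N = 25 → Z
  i= 9: N-H =  6 → G
  i=10: D-C =  1 → B
  i=11: C-F = 23 → X
  i=12: W-Q =  6 → G
  i=13: O-P = 25 → Z
  i=14: R-L =  6 → G
  shifts repeat with period 5: BXGZG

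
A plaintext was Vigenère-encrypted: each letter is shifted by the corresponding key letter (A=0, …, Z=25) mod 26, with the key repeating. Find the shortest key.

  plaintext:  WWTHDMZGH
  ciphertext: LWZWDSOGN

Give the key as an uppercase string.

  i= 0: L-W = 15 → P
  i= 1: W-W =  0 → A
  i= 2: Z-T =  6 → G
  i= 3: W-H = 15 → P
  i= 4: D-D =  0 → A
  i= 5: S-M =  6 → G
  i= 6: O-Z = 15 → P
  i= 7: G-G =  0 → A
  i= 8: N-H =  6 → G
  shifts repeat with period 3: PAG

PAG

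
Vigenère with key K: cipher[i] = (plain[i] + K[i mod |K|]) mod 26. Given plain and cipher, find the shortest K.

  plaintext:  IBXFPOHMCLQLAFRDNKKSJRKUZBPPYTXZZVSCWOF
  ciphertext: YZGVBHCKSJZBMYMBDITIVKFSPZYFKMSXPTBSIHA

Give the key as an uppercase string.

QYJQMTVY

  i= 0: Y-I = 16 → Q
  i= 1: Z-B = 24 → Y
  i= 2: G-X =  9 → J
  i= 3: V-F = 16 → Q
  i= 4: B-P = 12 → M
  i= 5: H-O = 19 → T
  i= 6: C-H = 21 → V
  i= 7: K-M = 24 → Y
  i= 8: S-C = 16 → Q
  i= 9: J-L = 24 → Y
  i=10: Z-Q =  9 → J
  i=11: B-L = 16 → Q
  i=12: M-A = 12 → M
  i=13: Y-F = 19 → T
  i=14: M-R = 21 → V
  i=15: B-D = 24 → Y
  i=16: D-N = 16 → Q
  i=17: I-K = 24 → Y
  i=18: T-K =  9 → J
  i=19: I-S = 16 → Q
  i=20: V-J = 12 → M
  i=21: K-R = 19 → T
  i=22: F-K = 21 → V
  i=23: S-U = 24 → Y
  i=24: P-Z = 16 → Q
  i=25: Z-B = 24 → Y
  i=26: Y-P =  9 → J
  i=27: F-P = 16 → Q
  i=28: K-Y = 12 → M
  i=29: M-T = 19 → T
  i=30: S-X = 21 → V
  i=31: X-Z = 24 → Y
  i=32: P-Z = 16 → Q
  i=33: T-V = 24 → Y
  i=34: B-S =  9 → J
  i=35: S-C = 16 → Q
  i=36: I-W = 12 → M
  i=37: H-O = 19 → T
  i=38: A-F = 21 → V
  shifts repeat with period 8: QYJQMTVY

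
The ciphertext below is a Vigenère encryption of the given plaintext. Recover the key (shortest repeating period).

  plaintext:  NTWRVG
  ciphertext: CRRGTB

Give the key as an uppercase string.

PYV

  i= 0: C-N = 15 → P
  i= 1: R-T = 24 → Y
  i= 2: R-W = 21 → V
  i= 3: G-R = 15 → P
  i= 4: T-V = 24 → Y
  i= 5: B-G = 21 → V
  shifts repeat with period 3: PYV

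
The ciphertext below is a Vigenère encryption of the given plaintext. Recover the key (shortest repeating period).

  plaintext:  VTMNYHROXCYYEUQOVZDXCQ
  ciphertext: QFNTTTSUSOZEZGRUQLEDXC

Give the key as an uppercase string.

  i= 0: Q-V = 21 → V
  i= 1: F-T = 12 → M
  i= 2: N-M =  1 → B
  i= 3: T-N =  6 → G
  i= 4: T-Y = 21 → V
  i= 5: T-H = 12 → M
  i= 6: S-R =  1 → B
  i= 7: U-O =  6 → G
  i= 8: S-X = 21 → V
  i= 9: O-C = 12 → M
  i=10: Z-Y =  1 → B
  i=11: E-Y =  6 → G
  i=12: Z-E = 21 → V
  i=13: G-U = 12 → M
  i=14: R-Q =  1 → B
  i=15: U-O =  6 → G
  i=16: Q-V = 21 → V
  i=17: L-Z = 12 → M
  i=18: E-D =  1 → B
  i=19: D-X =  6 → G
  i=20: X-C = 21 → V
  i=21: C-Q = 12 → M
  shifts repeat with period 4: VMBG

VMBG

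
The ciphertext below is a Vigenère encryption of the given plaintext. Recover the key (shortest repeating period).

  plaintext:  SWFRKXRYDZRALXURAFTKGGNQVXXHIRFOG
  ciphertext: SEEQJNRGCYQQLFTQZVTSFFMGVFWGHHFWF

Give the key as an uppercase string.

AIZZZQ

  i= 0: S-S =  0 → A
  i= 1: E-W =  8 → I
  i= 2: E-F = 25 → Z
  i= 3: Q-R = 25 → Z
  i= 4: J-K = 25 → Z
  i= 5: N-X = 16 → Q
  i= 6: R-R =  0 → A
  i= 7: G-Y =  8 → I
  i= 8: C-D = 25 → Z
  i= 9: Y-Z = 25 → Z
  i=10: Q-R = 25 → Z
  i=11: Q-A = 16 → Q
  i=12: L-L =  0 → A
  i=13: F-X =  8 → I
  i=14: T-U = 25 → Z
  i=15: Q-R = 25 → Z
  i=16: Z-A = 25 → Z
  i=17: V-F = 16 → Q
  i=18: T-T =  0 → A
  i=19: S-K =  8 → I
  i=20: F-G = 25 → Z
  i=21: F-G = 25 → Z
  i=22: M-N = 25 → Z
  i=23: G-Q = 16 → Q
  i=24: V-V =  0 → A
  i=25: F-X =  8 → I
  i=26: W-X = 25 → Z
  i=27: G-H = 25 → Z
  i=28: H-I = 25 → Z
  i=29: H-R = 16 → Q
  i=30: F-F =  0 → A
  i=31: W-O =  8 → I
  i=32: F-G = 25 → Z
  shifts repeat with period 6: AIZZZQ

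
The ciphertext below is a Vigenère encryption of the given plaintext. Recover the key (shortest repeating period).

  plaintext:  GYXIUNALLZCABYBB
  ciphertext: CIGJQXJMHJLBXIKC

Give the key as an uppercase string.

WKJB

  i= 0: C-G = 22 → W
  i= 1: I-Y = 10 → K
  i= 2: G-X =  9 → J
  i= 3: J-I =  1 → B
  i= 4: Q-U = 22 → W
  i= 5: X-N = 10 → K
  i= 6: J-A =  9 → J
  i= 7: M-L =  1 → B
  i= 8: H-L = 22 → W
  i= 9: J-Z = 10 → K
  i=10: L-C =  9 → J
  i=11: B-A =  1 → B
  i=12: X-B = 22 → W
  i=13: I-Y = 10 → K
  i=14: K-B =  9 → J
  i=15: C-B =  1 → B
  shifts repeat with period 4: WKJB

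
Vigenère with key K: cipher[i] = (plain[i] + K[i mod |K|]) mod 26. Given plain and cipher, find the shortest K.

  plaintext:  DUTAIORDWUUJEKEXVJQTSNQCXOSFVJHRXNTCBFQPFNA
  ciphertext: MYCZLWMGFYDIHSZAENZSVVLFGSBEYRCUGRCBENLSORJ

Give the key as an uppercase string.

  i= 0: M-D =  9 → J
  i= 1: Y-U =  4 → E
  i= 2: C-T =  9 → J
  i= 3: Z-A = 25 → Z
  i= 4: L-I =  3 → D
  i= 5: W-O =  8 → I
  i= 6: M-R = 21 → V
  i= 7: G-D =  3 → D
  i= 8: F-W =  9 → J
  i= 9: Y-U =  4 → E
  i=10: D-U =  9 → J
  i=11: I-J = 25 → Z
  i=12: H-E =  3 → D
  i=13: S-K =  8 → I
  i=14: Z-E = 21 → V
  i=15: A-X =  3 → D
  i=16: E-V =  9 → J
  i=17: N-J =  4 → E
  i=18: Z-Q =  9 → J
  i=19: S-T = 25 → Z
  i=20: V-S =  3 → D
  i=21: V-N =  8 → I
  i=22: L-Q = 21 → V
  i=23: F-C =  3 → D
  i=24: G-X =  9 → J
  i=25: S-O =  4 → E
  i=26: B-S =  9 → J
  i=27: E-F = 25 → Z
  i=28: Y-V =  3 → D
  i=29: R-J =  8 → I
  i=30: C-H = 21 → V
  i=31: U-R =  3 → D
  i=32: G-X =  9 → J
  i=33: R-N =  4 → E
  i=34: C-T =  9 → J
  i=35: B-C = 25 → Z
  i=36: E-B =  3 → D
  i=37: N-F =  8 → I
  i=38: L-Q = 21 → V
  i=39: S-P =  3 → D
  i=40: O-F =  9 → J
  i=41: R-N =  4 → E
  i=42: J-A =  9 → J
  shifts repeat with period 8: JEJZDIVD

JEJZDIVD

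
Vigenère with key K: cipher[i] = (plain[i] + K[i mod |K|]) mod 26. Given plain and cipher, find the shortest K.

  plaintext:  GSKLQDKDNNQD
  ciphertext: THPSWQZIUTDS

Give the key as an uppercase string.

NPFHG

  i= 0: T-G = 13 → N
  i= 1: H-S = 15 → P
  i= 2: P-K =  5 → F
  i= 3: S-L =  7 → H
  i= 4: W-Q =  6 → G
  i= 5: Q-D = 13 → N
  i= 6: Z-K = 15 → P
  i= 7: I-D =  5 → F
  i= 8: U-N =  7 → H
  i= 9: T-N =  6 → G
  i=10: D-Q = 13 → N
  i=11: S-D = 15 → P
  shifts repeat with period 5: NPFHG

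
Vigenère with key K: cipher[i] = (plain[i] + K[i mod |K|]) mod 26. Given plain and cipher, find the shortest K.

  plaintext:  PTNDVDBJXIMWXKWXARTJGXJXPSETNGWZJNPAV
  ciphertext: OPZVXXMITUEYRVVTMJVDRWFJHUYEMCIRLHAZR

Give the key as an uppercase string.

ZWMSCUL

  i= 0: O-P = 25 → Z
  i= 1: P-T = 22 → W
  i= 2: Z-N = 12 → M
  i= 3: V-D = 18 → S
  i= 4: X-V =  2 → C
  i= 5: X-D = 20 → U
  i= 6: M-B = 11 → L
  i= 7: I-J = 25 → Z
  i= 8: T-X = 22 → W
  i= 9: U-I = 12 → M
  i=10: E-M = 18 → S
  i=11: Y-W =  2 → C
  i=12: R-X = 20 → U
  i=13: V-K = 11 → L
  i=14: V-W = 25 → Z
  i=15: T-X = 22 → W
  i=16: M-A = 12 → M
  i=17: J-R = 18 → S
  i=18: V-T =  2 → C
  i=19: D-J = 20 → U
  i=20: R-G = 11 → L
  i=21: W-X = 25 → Z
  i=22: F-J = 22 → W
  i=23: J-X = 12 → M
  i=24: H-P = 18 → S
  i=25: U-S =  2 → C
  i=26: Y-E = 20 → U
  i=27: E-T = 11 → L
  i=28: M-N = 25 → Z
  i=29: C-G = 22 → W
  i=30: I-W = 12 → M
  i=31: R-Z = 18 → S
  i=32: L-J =  2 → C
  i=33: H-N = 20 → U
  i=34: A-P = 11 → L
  i=35: Z-A = 25 → Z
  i=36: R-V = 22 → W
  shifts repeat with period 7: ZWMSCUL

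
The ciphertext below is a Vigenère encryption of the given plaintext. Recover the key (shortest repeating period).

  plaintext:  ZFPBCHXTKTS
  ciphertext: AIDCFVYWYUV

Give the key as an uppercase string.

BDO

  i= 0: A-Z =  1 → B
  i= 1: I-F =  3 → D
  i= 2: D-P = 14 → O
  i= 3: C-B =  1 → B
  i= 4: F-C =  3 → D
  i= 5: V-H = 14 → O
  i= 6: Y-X =  1 → B
  i= 7: W-T =  3 → D
  i= 8: Y-K = 14 → O
  i= 9: U-T =  1 → B
  i=10: V-S =  3 → D
  shifts repeat with period 3: BDO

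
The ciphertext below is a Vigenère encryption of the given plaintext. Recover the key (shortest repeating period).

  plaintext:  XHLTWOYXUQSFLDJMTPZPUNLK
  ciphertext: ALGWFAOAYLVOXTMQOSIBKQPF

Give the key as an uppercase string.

DEVDJMQ

  i= 0: A-X =  3 → D
  i= 1: L-H =  4 → E
  i= 2: G-L = 21 → V
  i= 3: W-T =  3 → D
  i= 4: F-W =  9 → J
  i= 5: A-O = 12 → M
  i= 6: O-Y = 16 → Q
  i= 7: A-X =  3 → D
  i= 8: Y-U =  4 → E
  i= 9: L-Q = 21 → V
  i=10: V-S =  3 → D
  i=11: O-F =  9 → J
  i=12: X-L = 12 → M
  i=13: T-D = 16 → Q
  i=14: M-J =  3 → D
  i=15: Q-M =  4 → E
  i=16: O-T = 21 → V
  i=17: S-P =  3 → D
  i=18: I-Z =  9 → J
  i=19: B-P = 12 → M
  i=20: K-U = 16 → Q
  i=21: Q-N =  3 → D
  i=22: P-L =  4 → E
  i=23: F-K = 21 → V
  shifts repeat with period 7: DEVDJMQ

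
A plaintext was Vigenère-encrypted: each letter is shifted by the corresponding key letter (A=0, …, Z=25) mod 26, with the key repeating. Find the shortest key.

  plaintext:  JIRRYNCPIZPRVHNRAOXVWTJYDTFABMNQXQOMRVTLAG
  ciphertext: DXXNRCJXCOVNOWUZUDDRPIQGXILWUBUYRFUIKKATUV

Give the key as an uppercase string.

  i= 0: D-J = 20 → U
  i= 1: X-I = 15 → P
  i= 2: X-R =  6 → G
  i= 3: N-R = 22 → W
  i= 4: R-Y = 19 → T
  i= 5: C-N = 15 → P
  i= 6: J-C =  7 → H
  i= 7: X-P =  8 → I
  i= 8: C-I = 20 → U
  i= 9: O-Z = 15 → P
  i=10: V-P =  6 → G
  i=11: N-R = 22 → W
  i=12: O-V = 19 → T
  i=13: W-H = 15 → P
  i=14: U-N =  7 → H
  i=15: Z-R =  8 → I
  i=16: U-A = 20 → U
  i=17: D-O = 15 → P
  i=18: D-X =  6 → G
  i=19: R-V = 22 → W
  i=20: P-W = 19 → T
  i=21: I-T = 15 → P
  i=22: Q-J =  7 → H
  i=23: G-Y =  8 → I
  i=24: X-D = 20 → U
  i=25: I-T = 15 → P
  i=26: L-F =  6 → G
  i=27: W-A = 22 → W
  i=28: U-B = 19 → T
  i=29: B-M = 15 → P
  i=30: U-N =  7 → H
  i=31: Y-Q =  8 → I
  i=32: R-X = 20 → U
  i=33: F-Q = 15 → P
  i=34: U-O =  6 → G
  i=35: I-M = 22 → W
  i=36: K-R = 19 → T
  i=37: K-V = 15 → P
  i=38: A-T =  7 → H
  i=39: T-L =  8 → I
  i=40: U-A = 20 → U
  i=41: V-G = 15 → P
  shifts repeat with period 8: UPGWTPHI

UPGWTPHI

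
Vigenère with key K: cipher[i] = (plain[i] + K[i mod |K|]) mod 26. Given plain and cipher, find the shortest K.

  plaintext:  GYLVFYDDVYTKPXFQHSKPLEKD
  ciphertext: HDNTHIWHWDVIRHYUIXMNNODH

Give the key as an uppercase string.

BFCYCKTE

  i= 0: H-G =  1 → B
  i= 1: D-Y =  5 → F
  i= 2: N-L =  2 → C
  i= 3: T-V = 24 → Y
  i= 4: H-F =  2 → C
  i= 5: I-Y = 10 → K
  i= 6: W-D = 19 → T
  i= 7: H-D =  4 → E
  i= 8: W-V =  1 → B
  i= 9: D-Y =  5 → F
  i=10: V-T =  2 → C
  i=11: I-K = 24 → Y
  i=12: R-P =  2 → C
  i=13: H-X = 10 → K
  i=14: Y-F = 19 → T
  i=15: U-Q =  4 → E
  i=16: I-H =  1 → B
  i=17: X-S =  5 → F
  i=18: M-K =  2 → C
  i=19: N-P = 24 → Y
  i=20: N-L =  2 → C
  i=21: O-E = 10 → K
  i=22: D-K = 19 → T
  i=23: H-D =  4 → E
  shifts repeat with period 8: BFCYCKTE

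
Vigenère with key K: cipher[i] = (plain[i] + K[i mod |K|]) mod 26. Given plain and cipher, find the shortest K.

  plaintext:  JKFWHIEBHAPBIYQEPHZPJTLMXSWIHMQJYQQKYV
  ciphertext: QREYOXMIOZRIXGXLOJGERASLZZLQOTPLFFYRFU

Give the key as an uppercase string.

  i= 0: Q-J =  7 → H
  i= 1: R-K =  7 → H
  i= 2: E-F = 25 → Z
  i= 3: Y-W =  2 → C
  i= 4: O-H =  7 → H
  i= 5: X-I = 15 → P
  i= 6: M-E =  8 → I
  i= 7: I-B =  7 → H
  i= 8: O-H =  7 → H
  i= 9: Z-A = 25 → Z
  i=10: R-P =  2 → C
  i=11: I-B =  7 → H
  i=12: X-I = 15 → P
  i=13: G-Y =  8 → I
  i=14: X-Q =  7 → H
  i=15: L-E =  7 → H
  i=16: O-P = 25 → Z
  i=17: J-H =  2 → C
  i=18: G-Z =  7 → H
  i=19: E-P = 15 → P
  i=20: R-J =  8 → I
  i=21: A-T =  7 → H
  i=22: S-L =  7 → H
  i=23: L-M = 25 → Z
  i=24: Z-X =  2 → C
  i=25: Z-S =  7 → H
  i=26: L-W = 15 → P
  i=27: Q-I =  8 → I
  i=28: O-H =  7 → H
  i=29: T-M =  7 → H
  i=30: P-Q = 25 → Z
  i=31: L-J =  2 → C
  i=32: F-Y =  7 → H
  i=33: F-Q = 15 → P
  i=34: Y-Q =  8 → I
  i=35: R-K =  7 → H
  i=36: F-Y =  7 → H
  i=37: U-V = 25 → Z
  shifts repeat with period 7: HHZCHPI

HHZCHPI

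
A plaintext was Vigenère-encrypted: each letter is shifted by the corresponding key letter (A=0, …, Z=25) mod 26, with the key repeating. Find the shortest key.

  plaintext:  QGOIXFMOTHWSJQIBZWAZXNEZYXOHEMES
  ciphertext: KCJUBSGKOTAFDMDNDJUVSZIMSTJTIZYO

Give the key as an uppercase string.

  i= 0: K-Q = 20 → U
  i= 1: C-G = 22 → W
  i= 2: J-O = 21 → V
  i= 3: U-I = 12 → M
  i= 4: B-X =  4 → E
  i= 5: S-F = 13 → N
  i= 6: G-M = 20 → U
  i= 7: K-O = 22 → W
  i= 8: O-T = 21 → V
  i= 9: T-H = 12 → M
  i=10: A-W =  4 → E
  i=11: F-S = 13 → N
  i=12: D-J = 20 → U
  i=13: M-Q = 22 → W
  i=14: D-I = 21 → V
  i=15: N-B = 12 → M
  i=16: D-Z =  4 → E
  i=17: J-W = 13 → N
  i=18: U-A = 20 → U
  i=19: V-Z = 22 → W
  i=20: S-X = 21 → V
  i=21: Z-N = 12 → M
  i=22: I-E =  4 → E
  i=23: M-Z = 13 → N
  i=24: S-Y = 20 → U
  i=25: T-X = 22 → W
  i=26: J-O = 21 → V
  i=27: T-H = 12 → M
  i=28: I-E =  4 → E
  i=29: Z-M = 13 → N
  i=30: Y-E = 20 → U
  i=31: O-S = 22 → W
  shifts repeat with period 6: UWVMEN

UWVMEN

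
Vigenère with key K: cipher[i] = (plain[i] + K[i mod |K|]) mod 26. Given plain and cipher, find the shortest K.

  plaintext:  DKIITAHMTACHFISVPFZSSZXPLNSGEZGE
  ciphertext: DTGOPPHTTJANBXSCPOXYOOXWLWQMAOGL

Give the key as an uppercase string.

  i= 0: D-D =  0 → A
  i= 1: T-K =  9 → J
  i= 2: G-I = 24 → Y
  i= 3: O-I =  6 → G
  i= 4: P-T = 22 → W
  i= 5: P-A = 15 → P
  i= 6: H-H =  0 → A
  i= 7: T-M =  7 → H
  i= 8: T-T =  0 → A
  i= 9: J-A =  9 → J
  i=10: A-C = 24 → Y
  i=11: N-H =  6 → G
  i=12: B-F = 22 → W
  i=13: X-I = 15 → P
  i=14: S-S =  0 → A
  i=15: C-V =  7 → H
  i=16: P-P =  0 → A
  i=17: O-F =  9 → J
  i=18: X-Z = 24 → Y
  i=19: Y-S =  6 → G
  i=20: O-S = 22 → W
  i=21: O-Z = 15 → P
  i=22: X-X =  0 → A
  i=23: W-P =  7 → H
  i=24: L-L =  0 → A
  i=25: W-N =  9 → J
  i=26: Q-S = 24 → Y
  i=27: M-G =  6 → G
  i=28: A-E = 22 → W
  i=29: O-Z = 15 → P
  i=30: G-G =  0 → A
  i=31: L-E =  7 → H
  shifts repeat with period 8: AJYGWPAH

AJYGWPAH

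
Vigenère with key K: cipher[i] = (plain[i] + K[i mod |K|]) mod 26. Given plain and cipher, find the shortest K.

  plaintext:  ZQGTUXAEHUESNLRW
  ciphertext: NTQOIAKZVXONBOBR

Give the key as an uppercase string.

  i= 0: N-Z = 14 → O
  i= 1: T-Q =  3 → D
  i= 2: Q-G = 10 → K
  i= 3: O-T = 21 → V
  i= 4: I-U = 14 → O
  i= 5: A-X =  3 → D
  i= 6: K-A = 10 → K
  i= 7: Z-E = 21 → V
  i= 8: V-H = 14 → O
  i= 9: X-U =  3 → D
  i=10: O-E = 10 → K
  i=11: N-S = 21 → V
  i=12: B-N = 14 → O
  i=13: O-L =  3 → D
  i=14: B-R = 10 → K
  i=15: R-W = 21 → V
  shifts repeat with period 4: ODKV

ODKV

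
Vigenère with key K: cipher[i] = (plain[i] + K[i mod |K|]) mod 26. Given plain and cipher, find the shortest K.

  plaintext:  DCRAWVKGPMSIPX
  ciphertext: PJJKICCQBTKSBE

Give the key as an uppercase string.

MHSK

  i= 0: P-D = 12 → M
  i= 1: J-C =  7 → H
  i= 2: J-R = 18 → S
  i= 3: K-A = 10 → K
  i= 4: I-W = 12 → M
  i= 5: C-V =  7 → H
  i= 6: C-K = 18 → S
  i= 7: Q-G = 10 → K
  i= 8: B-P = 12 → M
  i= 9: T-M =  7 → H
  i=10: K-S = 18 → S
  i=11: S-I = 10 → K
  i=12: B-P = 12 → M
  i=13: E-X =  7 → H
  shifts repeat with period 4: MHSK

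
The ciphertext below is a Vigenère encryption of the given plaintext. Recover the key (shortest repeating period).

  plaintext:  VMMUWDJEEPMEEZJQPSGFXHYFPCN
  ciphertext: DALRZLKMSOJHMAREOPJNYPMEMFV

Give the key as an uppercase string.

  i= 0: D-V =  8 → I
  i= 1: A-M = 14 → O
  i= 2: L-M = 25 → Z
  i= 3: R-U = 23 → X
  i= 4: Z-W =  3 → D
  i= 5: L-D =  8 → I
  i= 6: K-J =  1 → B
  i= 7: M-E =  8 → I
  i= 8: S-E = 14 → O
  i= 9: O-P = 25 → Z
  i=10: J-M = 23 → X
  i=11: H-E =  3 → D
  i=12: M-E =  8 → I
  i=13: A-Z =  1 → B
  i=14: R-J =  8 → I
  i=15: E-Q = 14 → O
  i=16: O-P = 25 → Z
  i=17: P-S = 23 → X
  i=18: J-G =  3 → D
  i=19: N-F =  8 → I
  i=20: Y-X =  1 → B
  i=21: P-H =  8 → I
  i=22: M-Y = 14 → O
  i=23: E-F = 25 → Z
  i=24: M-P = 23 → X
  i=25: F-C =  3 → D
  i=26: V-N =  8 → I
  shifts repeat with period 7: IOZXDIB

IOZXDIB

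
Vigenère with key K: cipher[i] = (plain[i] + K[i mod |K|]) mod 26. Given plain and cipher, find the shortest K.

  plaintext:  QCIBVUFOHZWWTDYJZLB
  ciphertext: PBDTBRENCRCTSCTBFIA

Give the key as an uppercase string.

ZZVSGX

  i= 0: P-Q = 25 → Z
  i= 1: B-C = 25 → Z
  i= 2: D-I = 21 → V
  i= 3: T-B = 18 → S
  i= 4: B-V =  6 → G
  i= 5: R-U = 23 → X
  i= 6: E-F = 25 → Z
  i= 7: N-O = 25 → Z
  i= 8: C-H = 21 → V
  i= 9: R-Z = 18 → S
  i=10: C-W =  6 → G
  i=11: T-W = 23 → X
  i=12: S-T = 25 → Z
  i=13: C-D = 25 → Z
  i=14: T-Y = 21 → V
  i=15: B-J = 18 → S
  i=16: F-Z =  6 → G
  i=17: I-L = 23 → X
  i=18: A-B = 25 → Z
  shifts repeat with period 6: ZZVSGX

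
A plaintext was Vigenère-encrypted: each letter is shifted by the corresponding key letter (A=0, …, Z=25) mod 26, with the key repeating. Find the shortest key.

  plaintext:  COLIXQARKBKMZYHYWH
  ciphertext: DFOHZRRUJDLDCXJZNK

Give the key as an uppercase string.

BRDZC

  i= 0: D-C =  1 → B
  i= 1: F-O = 17 → R
  i= 2: O-L =  3 → D
  i= 3: H-I = 25 → Z
  i= 4: Z-X =  2 → C
  i= 5: R-Q =  1 → B
  i= 6: R-A = 17 → R
  i= 7: U-R =  3 → D
  i= 8: J-K = 25 → Z
  i= 9: D-B =  2 → C
  i=10: L-K =  1 → B
  i=11: D-M = 17 → R
  i=12: C-Z =  3 → D
  i=13: X-Y = 25 → Z
  i=14: J-H =  2 → C
  i=15: Z-Y =  1 → B
  i=16: N-W = 17 → R
  i=17: K-H =  3 → D
  shifts repeat with period 5: BRDZC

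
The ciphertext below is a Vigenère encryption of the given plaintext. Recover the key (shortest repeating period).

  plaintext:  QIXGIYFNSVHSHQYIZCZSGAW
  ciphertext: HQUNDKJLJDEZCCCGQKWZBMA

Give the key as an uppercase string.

RIXHVMEY

  i= 0: H-Q = 17 → R
  i= 1: Q-I =  8 → I
  i= 2: U-X = 23 → X
  i= 3: N-G =  7 → H
  i= 4: D-I = 21 → V
  i= 5: K-Y = 12 → M
  i= 6: J-F =  4 → E
  i= 7: L-N = 24 → Y
  i= 8: J-S = 17 → R
  i= 9: D-V =  8 → I
  i=10: E-H = 23 → X
  i=11: Z-S =  7 → H
  i=12: C-H = 21 → V
  i=13: C-Q = 12 → M
  i=14: C-Y =  4 → E
  i=15: G-I = 24 → Y
  i=16: Q-Z = 17 → R
  i=17: K-C =  8 → I
  i=18: W-Z = 23 → X
  i=19: Z-S =  7 → H
  i=20: B-G = 21 → V
  i=21: M-A = 12 → M
  i=22: A-W =  4 → E
  shifts repeat with period 8: RIXHVMEY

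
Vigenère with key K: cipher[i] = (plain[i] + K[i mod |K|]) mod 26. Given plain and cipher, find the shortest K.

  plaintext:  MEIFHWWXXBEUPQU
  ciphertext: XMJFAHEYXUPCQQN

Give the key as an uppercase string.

LIBAT

  i= 0: X-M = 11 → L
  i= 1: M-E =  8 → I
  i= 2: J-I =  1 → B
  i= 3: F-F =  0 → A
  i= 4: A-H = 19 → T
  i= 5: H-W = 11 → L
  i= 6: E-W =  8 → I
  i= 7: Y-X =  1 → B
  i= 8: X-X =  0 → A
  i= 9: U-B = 19 → T
  i=10: P-E = 11 → L
  i=11: C-U =  8 → I
  i=12: Q-P =  1 → B
  i=13: Q-Q =  0 → A
  i=14: N-U = 19 → T
  shifts repeat with period 5: LIBAT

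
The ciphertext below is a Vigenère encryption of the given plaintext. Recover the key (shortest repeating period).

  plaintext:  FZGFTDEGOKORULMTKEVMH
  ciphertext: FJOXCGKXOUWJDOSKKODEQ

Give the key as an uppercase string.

  i= 0: F-F =  0 → A
  i= 1: J-Z = 10 → K
  i= 2: O-G =  8 → I
  i= 3: X-F = 18 → S
  i= 4: C-T =  9 → J
  i= 5: G-D =  3 → D
  i= 6: K-E =  6 → G
  i= 7: X-G = 17 → R
  i= 8: O-O =  0 → A
  i= 9: U-K = 10 → K
  i=10: W-O =  8 → I
  i=11: J-R = 18 → S
  i=12: D-U =  9 → J
  i=13: O-L =  3 → D
  i=14: S-M =  6 → G
  i=15: K-T = 17 → R
  i=16: K-K =  0 → A
  i=17: O-E = 10 → K
  i=18: D-V =  8 → I
  i=19: E-M = 18 → S
  i=20: Q-H =  9 → J
  shifts repeat with period 8: AKISJDGR

AKISJDGR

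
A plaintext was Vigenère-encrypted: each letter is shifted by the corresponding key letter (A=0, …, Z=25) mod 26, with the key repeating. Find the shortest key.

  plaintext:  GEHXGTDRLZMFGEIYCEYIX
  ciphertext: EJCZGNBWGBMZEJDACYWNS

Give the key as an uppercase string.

YFVCAU

  i= 0: E-G = 24 → Y
  i= 1: J-E =  5 → F
  i= 2: C-H = 21 → V
  i= 3: Z-X =  2 → C
  i= 4: G-G =  0 → A
  i= 5: N-T = 20 → U
  i= 6: B-D = 24 → Y
  i= 7: W-R =  5 → F
  i= 8: G-L = 21 → V
  i= 9: B-Z =  2 → C
  i=10: M-M =  0 → A
  i=11: Z-F = 20 → U
  i=12: E-G = 24 → Y
  i=13: J-E =  5 → F
  i=14: D-I = 21 → V
  i=15: A-Y =  2 → C
  i=16: C-C =  0 → A
  i=17: Y-E = 20 → U
  i=18: W-Y = 24 → Y
  i=19: N-I =  5 → F
  i=20: S-X = 21 → V
  shifts repeat with period 6: YFVCAU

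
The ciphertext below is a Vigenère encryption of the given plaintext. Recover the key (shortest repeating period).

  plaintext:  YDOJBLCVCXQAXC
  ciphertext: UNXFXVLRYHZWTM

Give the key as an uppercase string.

  i= 0: U-Y = 22 → W
  i= 1: N-D = 10 → K
  i= 2: X-O =  9 → J
  i= 3: F-J = 22 → W
  i= 4: X-B = 22 → W
  i= 5: V-L = 10 → K
  i= 6: L-C =  9 → J
  i= 7: R-V = 22 → W
  i= 8: Y-C = 22 → W
  i= 9: H-X = 10 → K
  i=10: Z-Q =  9 → J
  i=11: W-A = 22 → W
  i=12: T-X = 22 → W
  i=13: M-C = 10 → K
  shifts repeat with period 4: WKJW

WKJW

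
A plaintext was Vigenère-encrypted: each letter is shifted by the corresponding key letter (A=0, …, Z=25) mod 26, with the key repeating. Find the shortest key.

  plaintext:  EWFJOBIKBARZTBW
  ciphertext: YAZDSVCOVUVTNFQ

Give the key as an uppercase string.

  i= 0: Y-E = 20 → U
  i= 1: A-W =  4 → E
  i= 2: Z-F = 20 → U
  i= 3: D-J = 20 → U
  i= 4: S-O =  4 → E
  i= 5: V-B = 20 → U
  i= 6: C-I = 20 → U
  i= 7: O-K =  4 → E
  i= 8: V-B = 20 → U
  i= 9: U-A = 20 → U
  i=10: V-R =  4 → E
  i=11: T-Z = 20 → U
  i=12: N-T = 20 → U
  i=13: F-B =  4 → E
  i=14: Q-W = 20 → U
  shifts repeat with period 3: UEU

UEU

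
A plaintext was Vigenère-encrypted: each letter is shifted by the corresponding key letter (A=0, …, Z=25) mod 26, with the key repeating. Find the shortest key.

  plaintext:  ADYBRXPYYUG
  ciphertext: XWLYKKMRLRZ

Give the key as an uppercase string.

  i= 0: X-A = 23 → X
  i= 1: W-D = 19 → T
  i= 2: L-Y = 13 → N
  i= 3: Y-B = 23 → X
  i= 4: K-R = 19 → T
  i= 5: K-X = 13 → N
  i= 6: M-P = 23 → X
  i= 7: R-Y = 19 → T
  i= 8: L-Y = 13 → N
  i= 9: R-U = 23 → X
  i=10: Z-G = 19 → T
  shifts repeat with period 3: XTN

XTN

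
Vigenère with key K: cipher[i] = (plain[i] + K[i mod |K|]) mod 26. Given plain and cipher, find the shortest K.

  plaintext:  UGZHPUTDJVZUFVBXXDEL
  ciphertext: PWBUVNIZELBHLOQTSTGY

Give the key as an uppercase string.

  i= 0: P-U = 21 → V
  i= 1: W-G = 16 → Q
  i= 2: B-Z =  2 → C
  i= 3: U-H = 13 → N
  i= 4: V-P =  6 → G
  i= 5: N-U = 19 → T
  i= 6: I-T = 15 → P
  i= 7: Z-D = 22 → W
  i= 8: E-J = 21 → V
  i= 9: L-V = 16 → Q
  i=10: B-Z =  2 → C
  i=11: H-U = 13 → N
  i=12: L-F =  6 → G
  i=13: O-V = 19 → T
  i=14: Q-B = 15 → P
  i=15: T-X = 22 → W
  i=16: S-X = 21 → V
  i=17: T-D = 16 → Q
  i=18: G-E =  2 → C
  i=19: Y-L = 13 → N
  shifts repeat with period 8: VQCNGTPW

VQCNGTPW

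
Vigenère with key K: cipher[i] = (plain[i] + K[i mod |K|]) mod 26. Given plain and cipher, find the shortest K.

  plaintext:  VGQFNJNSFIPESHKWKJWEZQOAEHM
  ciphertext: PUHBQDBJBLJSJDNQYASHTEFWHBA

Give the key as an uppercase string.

UORWD

  i= 0: P-V = 20 → U
  i= 1: U-G = 14 → O
  i= 2: H-Q = 17 → R
  i= 3: B-F = 22 → W
  i= 4: Q-N =  3 → D
  i= 5: D-J = 20 → U
  i= 6: B-N = 14 → O
  i= 7: J-S = 17 → R
  i= 8: B-F = 22 → W
  i= 9: L-I =  3 → D
  i=10: J-P = 20 → U
  i=11: S-E = 14 → O
  i=12: J-S = 17 → R
  i=13: D-H = 22 → W
  i=14: N-K =  3 → D
  i=15: Q-W = 20 → U
  i=16: Y-K = 14 → O
  i=17: A-J = 17 → R
  i=18: S-W = 22 → W
  i=19: H-E =  3 → D
  i=20: T-Z = 20 → U
  i=21: E-Q = 14 → O
  i=22: F-O = 17 → R
  i=23: W-A = 22 → W
  i=24: H-E =  3 → D
  i=25: B-H = 20 → U
  i=26: A-M = 14 → O
  shifts repeat with period 5: UORWD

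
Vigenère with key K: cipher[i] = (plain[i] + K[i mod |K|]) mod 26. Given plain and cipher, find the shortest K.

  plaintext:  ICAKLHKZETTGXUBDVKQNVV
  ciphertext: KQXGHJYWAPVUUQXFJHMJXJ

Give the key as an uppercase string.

COXWW

  i= 0: K-I =  2 → C
  i= 1: Q-C = 14 → O
  i= 2: X-A = 23 → X
  i= 3: G-K = 22 → W
  i= 4: H-L = 22 → W
  i= 5: J-H =  2 → C
  i= 6: Y-K = 14 → O
  i= 7: W-Z = 23 → X
  i= 8: A-E = 22 → W
  i= 9: P-T = 22 → W
  i=10: V-T =  2 → C
  i=11: U-G = 14 → O
  i=12: U-X = 23 → X
  i=13: Q-U = 22 → W
  i=14: X-B = 22 → W
  i=15: F-D =  2 → C
  i=16: J-V = 14 → O
  i=17: H-K = 23 → X
  i=18: M-Q = 22 → W
  i=19: J-N = 22 → W
  i=20: X-V =  2 → C
  i=21: J-V = 14 → O
  shifts repeat with period 5: COXWW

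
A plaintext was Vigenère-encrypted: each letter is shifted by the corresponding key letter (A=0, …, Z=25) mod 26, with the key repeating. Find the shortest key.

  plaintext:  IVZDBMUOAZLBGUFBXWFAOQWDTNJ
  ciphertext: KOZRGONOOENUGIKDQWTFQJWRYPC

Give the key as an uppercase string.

CTAOF

  i= 0: K-I =  2 → C
  i= 1: O-V = 19 → T
  i= 2: Z-Z =  0 → A
  i= 3: R-D = 14 → O
  i= 4: G-B =  5 → F
  i= 5: O-M =  2 → C
  i= 6: N-U = 19 → T
  i= 7: O-O =  0 → A
  i= 8: O-A = 14 → O
  i= 9: E-Z =  5 → F
  i=10: N-L =  2 → C
  i=11: U-B = 19 → T
  i=12: G-G =  0 → A
  i=13: I-U = 14 → O
  i=14: K-F =  5 → F
  i=15: D-B =  2 → C
  i=16: Q-X = 19 → T
  i=17: W-W =  0 → A
  i=18: T-F = 14 → O
  i=19: F-A =  5 → F
  i=20: Q-O =  2 → C
  i=21: J-Q = 19 → T
  i=22: W-W =  0 → A
  i=23: R-D = 14 → O
  i=24: Y-T =  5 → F
  i=25: P-N =  2 → C
  i=26: C-J = 19 → T
  shifts repeat with period 5: CTAOF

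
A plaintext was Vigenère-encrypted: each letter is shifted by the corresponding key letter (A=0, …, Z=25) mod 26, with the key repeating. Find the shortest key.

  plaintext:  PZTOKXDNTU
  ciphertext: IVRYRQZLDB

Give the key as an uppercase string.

  i= 0: I-P = 19 → T
  i= 1: V-Z = 22 → W
  i= 2: R-T = 24 → Y
  i= 3: Y-O = 10 → K
  i= 4: R-K =  7 → H
  i= 5: Q-X = 19 → T
  i= 6: Z-D = 22 → W
  i= 7: L-N = 24 → Y
  i= 8: D-T = 10 → K
  i= 9: B-U =  7 → H
  shifts repeat with period 5: TWYKH

TWYKH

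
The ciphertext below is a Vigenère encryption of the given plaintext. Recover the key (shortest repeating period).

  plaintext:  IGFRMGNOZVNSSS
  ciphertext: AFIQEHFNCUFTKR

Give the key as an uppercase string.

  i= 0: A-I = 18 → S
  i= 1: F-G = 25 → Z
  i= 2: I-F =  3 → D
  i= 3: Q-R = 25 → Z
  i= 4: E-M = 18 → S
  i= 5: H-G =  1 → B
  i= 6: F-N = 18 → S
  i= 7: N-O = 25 → Z
  i= 8: C-Z =  3 → D
  i= 9: U-V = 25 → Z
  i=10: F-N = 18 → S
  i=11: T-S =  1 → B
  i=12: K-S = 18 → S
  i=13: R-S = 25 → Z
  shifts repeat with period 6: SZDZSB

SZDZSB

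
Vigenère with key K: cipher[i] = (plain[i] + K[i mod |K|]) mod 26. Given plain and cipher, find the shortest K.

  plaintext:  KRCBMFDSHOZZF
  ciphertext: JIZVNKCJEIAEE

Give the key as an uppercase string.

ZRXUBF

  i= 0: J-K = 25 → Z
  i= 1: I-R = 17 → R
  i= 2: Z-C = 23 → X
  i= 3: V-B = 20 → U
  i= 4: N-M =  1 → B
  i= 5: K-F =  5 → F
  i= 6: C-D = 25 → Z
  i= 7: J-S = 17 → R
  i= 8: E-H = 23 → X
  i= 9: I-O = 20 → U
  i=10: A-Z =  1 → B
  i=11: E-Z =  5 → F
  i=12: E-F = 25 → Z
  shifts repeat with period 6: ZRXUBF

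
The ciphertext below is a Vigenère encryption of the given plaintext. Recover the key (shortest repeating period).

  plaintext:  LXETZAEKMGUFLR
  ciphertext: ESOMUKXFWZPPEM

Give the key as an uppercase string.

TVK

  i= 0: E-L = 19 → T
  i= 1: S-X = 21 → V
  i= 2: O-E = 10 → K
  i= 3: M-T = 19 → T
  i= 4: U-Z = 21 → V
  i= 5: K-A = 10 → K
  i= 6: X-E = 19 → T
  i= 7: F-K = 21 → V
  i= 8: W-M = 10 → K
  i= 9: Z-G = 19 → T
  i=10: P-U = 21 → V
  i=11: P-F = 10 → K
  i=12: E-L = 19 → T
  i=13: M-R = 21 → V
  shifts repeat with period 3: TVK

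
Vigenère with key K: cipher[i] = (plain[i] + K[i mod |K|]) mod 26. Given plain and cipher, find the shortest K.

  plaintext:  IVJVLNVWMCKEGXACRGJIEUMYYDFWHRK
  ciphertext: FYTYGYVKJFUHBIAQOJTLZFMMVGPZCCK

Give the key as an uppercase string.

  i= 0: F-I = 23 → X
  i= 1: Y-V =  3 → D
  i= 2: T-J = 10 → K
  i= 3: Y-V =  3 → D
  i= 4: G-L = 21 → V
  i= 5: Y-N = 11 → L
  i= 6: V-V =  0 → A
  i= 7: K-W = 14 → O
  i= 8: J-M = 23 → X
  i= 9: F-C =  3 → D
  i=10: U-K = 10 → K
  i=11: H-E =  3 → D
  i=12: B-G = 21 → V
  i=13: I-X = 11 → L
  i=14: A-A =  0 → A
  i=15: Q-C = 14 → O
  i=16: O-R = 23 → X
  i=17: J-G =  3 → D
  i=18: T-J = 10 → K
  i=19: L-I =  3 → D
  i=20: Z-E = 21 → V
  i=21: F-U = 11 → L
  i=22: M-M =  0 → A
  i=23: M-Y = 14 → O
  i=24: V-Y = 23 → X
  i=25: G-D =  3 → D
  i=26: P-F = 10 → K
  i=27: Z-W =  3 → D
  i=28: C-H = 21 → V
  i=29: C-R = 11 → L
  i=30: K-K =  0 → A
  shifts repeat with period 8: XDKDVLAO

XDKDVLAO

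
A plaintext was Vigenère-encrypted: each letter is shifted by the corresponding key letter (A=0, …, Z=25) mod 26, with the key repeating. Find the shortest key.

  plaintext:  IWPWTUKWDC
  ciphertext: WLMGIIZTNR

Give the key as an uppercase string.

  i= 0: W-I = 14 → O
  i= 1: L-W = 15 → P
  i= 2: M-P = 23 → X
  i= 3: G-W = 10 → K
  i= 4: I-T = 15 → P
  i= 5: I-U = 14 → O
  i= 6: Z-K = 15 → P
  i= 7: T-W = 23 → X
  i= 8: N-D = 10 → K
  i= 9: R-C = 15 → P
  shifts repeat with period 5: OPXKP

OPXKP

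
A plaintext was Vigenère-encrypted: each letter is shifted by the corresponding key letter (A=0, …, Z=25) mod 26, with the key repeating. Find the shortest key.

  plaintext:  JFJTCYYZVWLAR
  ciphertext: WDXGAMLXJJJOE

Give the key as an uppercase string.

NYO

  i= 0: W-J = 13 → N
  i= 1: D-F = 24 → Y
  i= 2: X-J = 14 → O
  i= 3: G-T = 13 → N
  i= 4: A-C = 24 → Y
  i= 5: M-Y = 14 → O
  i= 6: L-Y = 13 → N
  i= 7: X-Z = 24 → Y
  i= 8: J-V = 14 → O
  i= 9: J-W = 13 → N
  i=10: J-L = 24 → Y
  i=11: O-A = 14 → O
  i=12: E-R = 13 → N
  shifts repeat with period 3: NYO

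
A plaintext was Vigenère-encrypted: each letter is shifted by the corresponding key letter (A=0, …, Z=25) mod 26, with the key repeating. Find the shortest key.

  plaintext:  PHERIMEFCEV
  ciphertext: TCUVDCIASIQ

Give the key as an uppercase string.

  i= 0: T-P =  4 → E
  i= 1: C-H = 21 → V
  i= 2: U-E = 16 → Q
  i= 3: V-R =  4 → E
  i= 4: D-I = 21 → V
  i= 5: C-M = 16 → Q
  i= 6: I-E =  4 → E
  i= 7: A-F = 21 → V
  i= 8: S-C = 16 → Q
  i= 9: I-E =  4 → E
  i=10: Q-V = 21 → V
  shifts repeat with period 3: EVQ

EVQ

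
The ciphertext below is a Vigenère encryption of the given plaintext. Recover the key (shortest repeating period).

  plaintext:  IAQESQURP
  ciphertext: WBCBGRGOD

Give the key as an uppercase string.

OBMX

  i= 0: W-I = 14 → O
  i= 1: B-A =  1 → B
  i= 2: C-Q = 12 → M
  i= 3: B-E = 23 → X
  i= 4: G-S = 14 → O
  i= 5: R-Q =  1 → B
  i= 6: G-U = 12 → M
  i= 7: O-R = 23 → X
  i= 8: D-P = 14 → O
  shifts repeat with period 4: OBMX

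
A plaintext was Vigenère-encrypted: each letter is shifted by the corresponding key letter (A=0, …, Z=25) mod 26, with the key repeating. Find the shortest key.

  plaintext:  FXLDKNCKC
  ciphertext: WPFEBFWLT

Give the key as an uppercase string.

RSUB

  i= 0: W-F = 17 → R
  i= 1: P-X = 18 → S
  i= 2: F-L = 20 → U
  i= 3: E-D =  1 → B
  i= 4: B-K = 17 → R
  i= 5: F-N = 18 → S
  i= 6: W-C = 20 → U
  i= 7: L-K =  1 → B
  i= 8: T-C = 17 → R
  shifts repeat with period 4: RSUB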